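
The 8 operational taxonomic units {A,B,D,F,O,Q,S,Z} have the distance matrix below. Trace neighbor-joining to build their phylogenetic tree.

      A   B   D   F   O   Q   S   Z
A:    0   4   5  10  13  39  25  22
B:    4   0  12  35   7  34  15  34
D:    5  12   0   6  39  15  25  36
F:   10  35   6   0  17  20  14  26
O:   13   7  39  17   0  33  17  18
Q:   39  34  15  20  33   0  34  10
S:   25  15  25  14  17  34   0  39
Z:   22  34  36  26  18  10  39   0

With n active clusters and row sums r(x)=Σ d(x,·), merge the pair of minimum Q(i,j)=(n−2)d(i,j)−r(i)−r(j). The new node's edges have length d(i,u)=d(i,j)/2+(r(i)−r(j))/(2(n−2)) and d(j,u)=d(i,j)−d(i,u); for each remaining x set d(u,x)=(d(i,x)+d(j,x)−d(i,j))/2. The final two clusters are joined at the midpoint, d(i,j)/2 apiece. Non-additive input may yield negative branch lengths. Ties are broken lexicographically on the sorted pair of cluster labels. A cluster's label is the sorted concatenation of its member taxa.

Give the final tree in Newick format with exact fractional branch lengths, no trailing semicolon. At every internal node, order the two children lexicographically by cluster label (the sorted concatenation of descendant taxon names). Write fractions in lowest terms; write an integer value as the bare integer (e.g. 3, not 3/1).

step 1: merge (Q,Z) at d=10, Q=-310; branch lengths Q→5, Z→5; new cluster QZ
  updated: d(A,QZ)=51/2, d(B,QZ)=29, d(D,QZ)=41/2, d(F,QZ)=18, d(O,QZ)=41/2, d(QZ,S)=63/2
step 2: merge (B,O) at d=7, Q=-361/2; branch lengths B→47/20, O→93/20; new cluster BO
  updated: d(A,BO)=5, d(BO,D)=22, d(BO,F)=45/2, d(BO,QZ)=85/4, d(BO,S)=25/2
step 3: merge (BO,S) at d=25/2, Q=-565/4; branch lengths BO→101/32, S→299/32; new cluster BOS
  updated: d(A,BOS)=35/4, d(BOS,D)=69/4, d(BOS,F)=12, d(BOS,QZ)=161/8
step 4: merge (A,D) at d=5, Q=-83; branch lengths A→31/12, D→29/12; new cluster AD
  updated: d(AD,BOS)=21/2, d(AD,F)=11/2, d(AD,QZ)=41/2
step 5: merge (AD,F) at d=11/2, Q=-61; branch lengths AD→3, F→5/2; new cluster ADF
  updated: d(ADF,BOS)=17/2, d(ADF,QZ)=33/2
step 6: merge (ADF,BOS) at d=17/2, Q=-361/8; branch lengths ADF→39/16, BOS→97/16; new cluster ABDFOS
  updated: d(ABDFOS,QZ)=225/16
step 7: merge (ABDFOS,QZ) at d=225/16; branch lengths ABDFOS→225/32, QZ→225/32; new cluster ABDFOQSZ
final tree: ((((A:31/12,D:29/12):3,F:5/2):39/16,((B:47/20,O:93/20):101/32,S:299/32):97/16):225/32,(Q:5,Z:5):225/32)
total length: 1001/16

((((A:31/12,D:29/12):3,F:5/2):39/16,((B:47/20,O:93/20):101/32,S:299/32):97/16):225/32,(Q:5,Z:5):225/32)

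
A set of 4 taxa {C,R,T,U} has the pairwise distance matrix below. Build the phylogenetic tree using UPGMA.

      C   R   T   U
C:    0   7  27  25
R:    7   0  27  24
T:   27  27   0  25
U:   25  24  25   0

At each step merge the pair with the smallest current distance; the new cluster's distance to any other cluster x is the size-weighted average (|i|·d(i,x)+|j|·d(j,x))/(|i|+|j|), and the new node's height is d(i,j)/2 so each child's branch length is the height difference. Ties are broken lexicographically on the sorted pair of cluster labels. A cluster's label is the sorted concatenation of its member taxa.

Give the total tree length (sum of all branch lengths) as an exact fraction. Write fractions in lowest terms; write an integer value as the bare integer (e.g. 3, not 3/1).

505/12

1. join C+R (d=7) ⇒ CR; edges |C|=7/2, |R|=7/2
  updated: d(CR,T)=27, d(CR,U)=49/2
2. join CR+U (d=49/2) ⇒ CRU; edges |CR|=35/4, |U|=49/4
  updated: d(CRU,T)=79/3
3. join CRU+T (d=79/3) ⇒ CRTU; edges |CRU|=11/12, |T|=79/6
final tree: (((C:7/2,R:7/2):35/4,U:49/4):11/12,T:79/6)
total length: 505/12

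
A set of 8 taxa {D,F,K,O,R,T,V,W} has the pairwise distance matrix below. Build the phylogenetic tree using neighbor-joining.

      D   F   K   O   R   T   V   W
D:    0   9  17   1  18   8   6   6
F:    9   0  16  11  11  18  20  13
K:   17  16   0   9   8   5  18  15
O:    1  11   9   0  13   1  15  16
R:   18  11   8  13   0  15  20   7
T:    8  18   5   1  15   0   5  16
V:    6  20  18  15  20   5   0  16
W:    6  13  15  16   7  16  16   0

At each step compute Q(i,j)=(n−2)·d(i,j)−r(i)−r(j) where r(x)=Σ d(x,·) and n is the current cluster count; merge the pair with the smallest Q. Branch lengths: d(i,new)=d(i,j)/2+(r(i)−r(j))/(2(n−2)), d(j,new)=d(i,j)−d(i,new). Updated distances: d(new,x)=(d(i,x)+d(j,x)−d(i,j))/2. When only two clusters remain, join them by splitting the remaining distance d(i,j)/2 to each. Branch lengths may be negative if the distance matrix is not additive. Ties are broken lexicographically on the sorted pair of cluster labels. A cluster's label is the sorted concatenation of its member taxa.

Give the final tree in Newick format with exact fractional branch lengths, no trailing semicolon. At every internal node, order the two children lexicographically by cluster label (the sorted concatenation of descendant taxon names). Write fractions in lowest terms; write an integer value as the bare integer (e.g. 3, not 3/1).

iteration 1: select R,W (d=7, Q=-139); attach at lengths (15/4, 13/4); label the merged cluster RW
  updated: d(D,RW)=17/2, d(F,RW)=17/2, d(K,RW)=8, d(O,RW)=11, d(RW,T)=12, d(RW,V)=29/2
iteration 2: select F,RW (d=17/2, Q=-205/2); attach at lengths (25/4, 9/4); label the merged cluster FRW
  updated: d(D,FRW)=9/2, d(FRW,K)=31/4, d(FRW,O)=27/4, d(FRW,T)=43/4, d(FRW,V)=13
iteration 3: select D,V (d=6, Q=-139/2); attach at lengths (7/16, 89/16); label the merged cluster DV
  updated: d(DV,FRW)=23/4, d(DV,K)=29/2, d(DV,O)=5, d(DV,T)=7/2
iteration 4: select FRW,K (d=31/4, Q=-44); attach at lengths (3, 19/4); label the merged cluster FKRW
  updated: d(DV,FKRW)=25/4, d(FKRW,O)=4, d(FKRW,T)=4
iteration 5: select DV,FKRW (d=25/4, Q=-33/2); attach at lengths (13/4, 3); label the merged cluster DFKRVW
  updated: d(DFKRVW,O)=11/8, d(DFKRVW,T)=5/8
iteration 6: select DFKRVW,O (d=11/8, Q=-3); attach at lengths (1/2, 7/8); label the merged cluster DFKORVW
  updated: d(DFKORVW,T)=1/8
iteration 7: select DFKORVW,T (d=1/8); attach at lengths (1/16, 1/16); label the merged cluster DFKORTVW
final tree: ((((D:7/16,V:89/16):13/4,((F:25/4,(R:15/4,W:13/4):9/4):3,K:19/4):3):1/2,O:7/8):1/16,T:1/16)
total length: 37

((((D:7/16,V:89/16):13/4,((F:25/4,(R:15/4,W:13/4):9/4):3,K:19/4):3):1/2,O:7/8):1/16,T:1/16)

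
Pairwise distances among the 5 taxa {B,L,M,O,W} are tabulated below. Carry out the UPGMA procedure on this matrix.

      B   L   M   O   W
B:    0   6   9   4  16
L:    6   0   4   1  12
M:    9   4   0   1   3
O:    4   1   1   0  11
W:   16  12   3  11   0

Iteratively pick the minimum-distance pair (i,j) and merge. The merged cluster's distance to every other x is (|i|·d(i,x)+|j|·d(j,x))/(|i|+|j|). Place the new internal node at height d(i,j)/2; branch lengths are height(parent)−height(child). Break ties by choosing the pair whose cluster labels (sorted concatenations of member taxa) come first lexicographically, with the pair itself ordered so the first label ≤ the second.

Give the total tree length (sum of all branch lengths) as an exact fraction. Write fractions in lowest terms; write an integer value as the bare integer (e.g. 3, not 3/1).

step 1: merge (L,O) at d=1; branch lengths L→1/2, O→1/2; new cluster LO
  updated: d(B,LO)=5, d(LO,M)=5/2, d(LO,W)=23/2
step 2: merge (LO,M) at d=5/2; branch lengths LO→3/4, M→5/4; new cluster LMO
  updated: d(B,LMO)=19/3, d(LMO,W)=26/3
step 3: merge (B,LMO) at d=19/3; branch lengths B→19/6, LMO→23/12; new cluster BLMO
  updated: d(BLMO,W)=21/2
step 4: merge (BLMO,W) at d=21/2; branch lengths BLMO→25/12, W→21/4; new cluster BLMOW
final tree: ((B:19/6,((L:1/2,O:1/2):3/4,M:5/4):23/12):25/12,W:21/4)
total length: 185/12

185/12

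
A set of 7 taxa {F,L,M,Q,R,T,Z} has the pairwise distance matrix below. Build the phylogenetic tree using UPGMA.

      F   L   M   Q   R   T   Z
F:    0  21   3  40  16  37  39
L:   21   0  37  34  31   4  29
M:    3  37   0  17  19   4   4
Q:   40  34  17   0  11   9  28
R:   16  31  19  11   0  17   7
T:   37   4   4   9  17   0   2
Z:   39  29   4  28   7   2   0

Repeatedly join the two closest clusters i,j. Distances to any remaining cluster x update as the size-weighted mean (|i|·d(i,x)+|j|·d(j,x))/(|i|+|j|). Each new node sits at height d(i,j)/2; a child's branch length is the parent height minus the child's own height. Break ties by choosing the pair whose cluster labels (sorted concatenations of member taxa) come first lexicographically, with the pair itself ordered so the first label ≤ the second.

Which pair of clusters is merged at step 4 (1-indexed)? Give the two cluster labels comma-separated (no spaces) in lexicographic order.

QR,TZ

iteration 1: select T,Z (d=2); attach at lengths (1, 1); label the merged cluster TZ
  updated: d(F,TZ)=38, d(L,TZ)=33/2, d(M,TZ)=4, d(Q,TZ)=37/2, d(R,TZ)=12
iteration 2: select F,M (d=3); attach at lengths (3/2, 3/2); label the merged cluster FM
  updated: d(FM,L)=29, d(FM,Q)=57/2, d(FM,R)=35/2, d(FM,TZ)=21
iteration 3: select Q,R (d=11); attach at lengths (11/2, 11/2); label the merged cluster QR
  updated: d(FM,QR)=23, d(L,QR)=65/2, d(QR,TZ)=61/4
iteration 4: select QR,TZ (d=61/4); attach at lengths (17/8, 53/8); label the merged cluster QRTZ
  updated: d(FM,QRTZ)=22, d(L,QRTZ)=49/2
iteration 5: select FM,QRTZ (d=22); attach at lengths (19/2, 27/8); label the merged cluster FMQRTZ
  updated: d(FMQRTZ,L)=26
iteration 6: select FMQRTZ,L (d=26); attach at lengths (2, 13); label the merged cluster FLMQRTZ
final tree: (((F:3/2,M:3/2):19/2,((Q:11/2,R:11/2):17/8,(T:1,Z:1):53/8):27/8):2,L:13)
total length: 421/8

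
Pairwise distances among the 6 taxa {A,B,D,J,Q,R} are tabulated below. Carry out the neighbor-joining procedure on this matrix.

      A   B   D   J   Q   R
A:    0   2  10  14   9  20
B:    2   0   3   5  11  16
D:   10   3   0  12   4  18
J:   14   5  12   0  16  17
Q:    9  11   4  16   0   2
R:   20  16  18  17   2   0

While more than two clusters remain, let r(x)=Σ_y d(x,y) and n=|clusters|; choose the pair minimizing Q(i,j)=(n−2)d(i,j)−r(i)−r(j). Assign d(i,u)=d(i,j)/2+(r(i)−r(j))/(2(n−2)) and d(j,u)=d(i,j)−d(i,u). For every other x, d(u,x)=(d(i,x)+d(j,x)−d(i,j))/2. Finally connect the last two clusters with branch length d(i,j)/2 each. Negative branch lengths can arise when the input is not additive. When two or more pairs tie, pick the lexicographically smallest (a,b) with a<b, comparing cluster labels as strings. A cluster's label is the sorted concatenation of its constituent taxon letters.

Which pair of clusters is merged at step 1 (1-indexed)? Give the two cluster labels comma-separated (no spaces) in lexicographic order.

iteration 1: select Q,R (d=2, Q=-107); attach at lengths (-23/8, 39/8); label the merged cluster QR
  updated: d(A,QR)=27/2, d(B,QR)=25/2, d(D,QR)=10, d(J,QR)=31/2
iteration 2: select D,QR (d=10, Q=-113/2); attach at lengths (9/4, 31/4); label the merged cluster DQR
  updated: d(A,DQR)=27/4, d(B,DQR)=11/4, d(DQR,J)=35/4
iteration 3: select A,B (d=2, Q=-57/2); attach at lengths (17/4, -9/4); label the merged cluster AB
  updated: d(AB,DQR)=15/4, d(AB,J)=17/2
iteration 4: select AB,DQR (d=15/4, Q=-21); attach at lengths (7/4, 2); label the merged cluster ABDQR
  updated: d(ABDQR,J)=27/4
iteration 5: select ABDQR,J (d=27/4); attach at lengths (27/8, 27/8); label the merged cluster ABDJQR
final tree: (((A:17/4,B:-9/4):7/4,(D:9/4,(Q:-23/8,R:39/8):31/4):2):27/8,J:27/8)
total length: 49/2

Q,R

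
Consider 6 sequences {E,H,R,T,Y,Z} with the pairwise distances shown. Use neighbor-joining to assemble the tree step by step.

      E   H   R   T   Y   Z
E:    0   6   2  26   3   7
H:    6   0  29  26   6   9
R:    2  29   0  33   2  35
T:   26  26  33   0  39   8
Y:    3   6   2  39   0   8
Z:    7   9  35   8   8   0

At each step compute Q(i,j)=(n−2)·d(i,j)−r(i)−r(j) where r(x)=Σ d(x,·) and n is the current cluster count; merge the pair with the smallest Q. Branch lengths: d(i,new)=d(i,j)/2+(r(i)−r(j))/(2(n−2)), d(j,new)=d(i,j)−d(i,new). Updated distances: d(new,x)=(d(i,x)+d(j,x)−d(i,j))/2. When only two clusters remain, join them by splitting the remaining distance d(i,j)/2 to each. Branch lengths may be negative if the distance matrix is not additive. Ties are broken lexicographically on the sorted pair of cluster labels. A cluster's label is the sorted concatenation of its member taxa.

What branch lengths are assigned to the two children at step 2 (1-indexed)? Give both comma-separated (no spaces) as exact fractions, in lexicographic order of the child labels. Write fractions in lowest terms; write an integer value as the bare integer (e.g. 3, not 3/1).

1. join T+Z (d=8, Q=-167) ⇒ TZ; edges |T|=97/8, |Z|=-33/8
  updated: d(E,TZ)=25/2, d(H,TZ)=27/2, d(R,TZ)=30, d(TZ,Y)=39/2
2. join H+TZ (d=27/2, Q=-179/2) ⇒ HTZ; edges |H|=13/4, |TZ|=41/4
  updated: d(E,HTZ)=5/2, d(HTZ,R)=91/4, d(HTZ,Y)=6
3. join E+HTZ (d=5/2, Q=-135/4) ⇒ EHTZ; edges |E|=-75/16, |HTZ|=115/16
  updated: d(EHTZ,R)=89/8, d(EHTZ,Y)=13/4
4. join EHTZ+R (d=89/8, Q=-131/8) ⇒ EHRTZ; edges |EHTZ|=99/16, |R|=79/16
  updated: d(EHRTZ,Y)=-47/16
5. join EHRTZ+Y (d=-47/16) ⇒ EHRTYZ; edges |EHRTZ|=-47/32, |Y|=-47/32
final tree: (((E:-75/16,(H:13/4,(T:97/8,Z:-33/8):41/4):115/16):99/16,R:79/16):-47/32,Y:-47/32)
total length: 515/16

13/4,41/4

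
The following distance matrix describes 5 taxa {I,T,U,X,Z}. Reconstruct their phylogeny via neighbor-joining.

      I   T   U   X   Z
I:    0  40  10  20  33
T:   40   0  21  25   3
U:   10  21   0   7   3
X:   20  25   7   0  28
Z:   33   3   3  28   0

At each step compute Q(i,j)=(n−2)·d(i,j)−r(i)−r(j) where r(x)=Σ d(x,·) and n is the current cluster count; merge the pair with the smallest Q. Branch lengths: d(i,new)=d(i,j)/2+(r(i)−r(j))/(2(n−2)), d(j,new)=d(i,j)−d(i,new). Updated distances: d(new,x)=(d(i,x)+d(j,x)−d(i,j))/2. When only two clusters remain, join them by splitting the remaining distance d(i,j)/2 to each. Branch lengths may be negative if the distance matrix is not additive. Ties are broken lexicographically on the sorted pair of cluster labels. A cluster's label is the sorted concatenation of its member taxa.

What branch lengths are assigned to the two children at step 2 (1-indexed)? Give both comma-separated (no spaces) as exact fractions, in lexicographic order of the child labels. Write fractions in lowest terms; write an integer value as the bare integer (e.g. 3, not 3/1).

iteration 1: select T,Z (d=3, Q=-147); attach at lengths (31/6, -13/6); label the merged cluster TZ
  updated: d(I,TZ)=35, d(TZ,U)=21/2, d(TZ,X)=25
iteration 2: select I,X (d=20, Q=-77); attach at lengths (53/4, 27/4); label the merged cluster IX
  updated: d(IX,TZ)=20, d(IX,U)=-3/2
iteration 3: select IX,TZ (d=20, Q=-29); attach at lengths (4, 16); label the merged cluster ITXZ
  updated: d(ITXZ,U)=-11/2
iteration 4: select ITXZ,U (d=-11/2); attach at lengths (-11/4, -11/4); label the merged cluster ITUXZ
final tree: (((I:53/4,X:27/4):4,(T:31/6,Z:-13/6):16):-11/4,U:-11/4)
total length: 75/2

53/4,27/4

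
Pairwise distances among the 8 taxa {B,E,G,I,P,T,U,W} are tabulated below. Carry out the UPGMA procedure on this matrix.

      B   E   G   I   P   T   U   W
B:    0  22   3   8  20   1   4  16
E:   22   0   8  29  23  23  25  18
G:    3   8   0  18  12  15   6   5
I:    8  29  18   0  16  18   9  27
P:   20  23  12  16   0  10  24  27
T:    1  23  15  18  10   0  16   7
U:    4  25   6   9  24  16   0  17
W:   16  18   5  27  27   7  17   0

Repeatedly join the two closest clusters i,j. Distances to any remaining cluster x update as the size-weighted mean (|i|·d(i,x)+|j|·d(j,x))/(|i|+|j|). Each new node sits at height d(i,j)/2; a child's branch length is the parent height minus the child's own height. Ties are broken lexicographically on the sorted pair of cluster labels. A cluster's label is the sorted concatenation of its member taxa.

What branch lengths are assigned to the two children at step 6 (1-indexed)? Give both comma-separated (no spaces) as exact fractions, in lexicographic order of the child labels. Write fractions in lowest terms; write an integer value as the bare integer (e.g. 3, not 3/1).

1. join B+T (d=1) ⇒ BT; edges |B|=1/2, |T|=1/2
  updated: d(BT,E)=45/2, d(BT,G)=9, d(BT,I)=13, d(BT,P)=15, d(BT,U)=10, d(BT,W)=23/2
2. join G+W (d=5) ⇒ GW; edges |G|=5/2, |W|=5/2
  updated: d(BT,GW)=41/4, d(E,GW)=13, d(GW,I)=45/2, d(GW,P)=39/2, d(GW,U)=23/2
3. join I+U (d=9) ⇒ IU; edges |I|=9/2, |U|=9/2
  updated: d(BT,IU)=23/2, d(E,IU)=27, d(GW,IU)=17, d(IU,P)=20
4. join BT+GW (d=41/4) ⇒ BGTW; edges |BT|=37/8, |GW|=21/8
  updated: d(BGTW,E)=71/4, d(BGTW,IU)=57/4, d(BGTW,P)=69/4
5. join BGTW+IU (d=57/4) ⇒ BGITUW; edges |BGTW|=2, |IU|=21/8
  updated: d(BGITUW,E)=125/6, d(BGITUW,P)=109/6
6. join BGITUW+P (d=109/6) ⇒ BGIPTUW; edges |BGITUW|=47/24, |P|=109/12
  updated: d(BGIPTUW,E)=148/7
7. join BGIPTUW+E (d=148/7) ⇒ BEGIPTUW; edges |BGIPTUW|=125/84, |E|=74/7
final tree: (((((B:1/2,T:1/2):37/8,(G:5/2,W:5/2):21/8):2,(I:9/2,U:9/2):21/8):47/24,P:109/12):125/84,E:74/7)
total length: 2099/42

47/24,109/12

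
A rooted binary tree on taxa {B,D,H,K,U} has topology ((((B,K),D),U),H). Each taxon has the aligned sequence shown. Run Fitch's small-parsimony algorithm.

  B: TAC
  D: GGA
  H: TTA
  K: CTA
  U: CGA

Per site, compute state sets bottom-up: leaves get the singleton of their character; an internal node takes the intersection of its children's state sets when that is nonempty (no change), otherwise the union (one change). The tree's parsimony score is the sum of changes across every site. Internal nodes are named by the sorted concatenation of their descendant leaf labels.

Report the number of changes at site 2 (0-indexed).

[col 0] BK: children B:{T}, K:{C} ∪→ {C,T}; cost 1
[col 0] BDK: children BK:{C,T}, D:{G} ∪→ {C,G,T}; cost 1
[col 0] BDKU: children BDK:{C,G,T}, U:{C} ∩→ {C}; cost 0
[col 0] BDHKU: children BDKU:{C}, H:{T} ∪→ {C,T}; cost 1
[col 1] BK: children B:{A}, K:{T} ∪→ {A,T}; cost 1
[col 1] BDK: children BK:{A,T}, D:{G} ∪→ {A,G,T}; cost 1
[col 1] BDKU: children BDK:{A,G,T}, U:{G} ∩→ {G}; cost 0
[col 1] BDHKU: children BDKU:{G}, H:{T} ∪→ {G,T}; cost 1
[col 2] BK: children B:{C}, K:{A} ∪→ {A,C}; cost 1
[col 2] BDK: children BK:{A,C}, D:{A} ∩→ {A}; cost 0
[col 2] BDKU: children BDK:{A}, U:{A} ∩→ {A}; cost 0
[col 2] BDHKU: children BDKU:{A}, H:{A} ∩→ {A}; cost 0
per-site changes: [3, 3, 1]; total = 7

1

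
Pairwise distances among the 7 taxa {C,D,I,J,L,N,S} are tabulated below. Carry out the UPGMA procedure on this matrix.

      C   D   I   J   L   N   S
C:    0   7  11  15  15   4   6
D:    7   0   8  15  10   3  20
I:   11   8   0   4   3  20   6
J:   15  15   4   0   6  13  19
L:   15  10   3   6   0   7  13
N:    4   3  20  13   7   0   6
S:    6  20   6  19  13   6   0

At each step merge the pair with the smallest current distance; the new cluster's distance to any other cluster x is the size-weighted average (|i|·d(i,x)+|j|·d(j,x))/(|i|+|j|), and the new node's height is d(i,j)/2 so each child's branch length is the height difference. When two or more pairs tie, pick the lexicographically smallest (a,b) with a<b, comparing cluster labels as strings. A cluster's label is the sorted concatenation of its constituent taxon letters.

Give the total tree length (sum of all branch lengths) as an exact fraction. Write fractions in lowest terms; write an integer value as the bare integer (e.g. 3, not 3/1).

105/4

1. join D+N (d=3) ⇒ DN; edges |D|=3/2, |N|=3/2
  updated: d(C,DN)=11/2, d(DN,I)=14, d(DN,J)=14, d(DN,L)=17/2, d(DN,S)=13
2. join I+L (d=3) ⇒ IL; edges |I|=3/2, |L|=3/2
  updated: d(C,IL)=13, d(DN,IL)=45/4, d(IL,J)=5, d(IL,S)=19/2
3. join IL+J (d=5) ⇒ IJL; edges |IL|=1, |J|=5/2
  updated: d(C,IJL)=41/3, d(DN,IJL)=73/6, d(IJL,S)=38/3
4. join C+DN (d=11/2) ⇒ CDN; edges |C|=11/4, |DN|=5/4
  updated: d(CDN,IJL)=38/3, d(CDN,S)=32/3
5. join CDN+S (d=32/3) ⇒ CDNS; edges |CDN|=31/12, |S|=16/3
  updated: d(CDNS,IJL)=38/3
6. join CDNS+IJL (d=38/3) ⇒ CDIJLNS; edges |CDNS|=1, |IJL|=23/6
final tree: (((C:11/4,(D:3/2,N:3/2):5/4):31/12,S:16/3):1,((I:3/2,L:3/2):1,J:5/2):23/6)
total length: 105/4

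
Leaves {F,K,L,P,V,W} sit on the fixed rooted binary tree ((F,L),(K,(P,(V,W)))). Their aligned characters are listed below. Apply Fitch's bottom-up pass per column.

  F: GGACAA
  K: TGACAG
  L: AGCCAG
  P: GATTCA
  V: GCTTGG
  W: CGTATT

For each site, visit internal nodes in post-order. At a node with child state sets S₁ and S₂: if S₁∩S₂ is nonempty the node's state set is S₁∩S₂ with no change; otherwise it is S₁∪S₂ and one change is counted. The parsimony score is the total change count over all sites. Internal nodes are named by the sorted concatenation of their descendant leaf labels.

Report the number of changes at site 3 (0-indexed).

[col 0] FL: children F:{G}, L:{A} ∪→ {A,G}; cost 1
[col 0] VW: children V:{G}, W:{C} ∪→ {C,G}; cost 1
[col 0] PVW: children P:{G}, VW:{C,G} ∩→ {G}; cost 0
[col 0] KPVW: children K:{T}, PVW:{G} ∪→ {G,T}; cost 1
[col 0] FKLPVW: children FL:{A,G}, KPVW:{G,T} ∩→ {G}; cost 0
[col 1] FL: children F:{G}, L:{G} ∩→ {G}; cost 0
[col 1] VW: children V:{C}, W:{G} ∪→ {C,G}; cost 1
[col 1] PVW: children P:{A}, VW:{C,G} ∪→ {A,C,G}; cost 1
[col 1] KPVW: children K:{G}, PVW:{A,C,G} ∩→ {G}; cost 0
[col 1] FKLPVW: children FL:{G}, KPVW:{G} ∩→ {G}; cost 0
[col 2] FL: children F:{A}, L:{C} ∪→ {A,C}; cost 1
[col 2] VW: children V:{T}, W:{T} ∩→ {T}; cost 0
[col 2] PVW: children P:{T}, VW:{T} ∩→ {T}; cost 0
[col 2] KPVW: children K:{A}, PVW:{T} ∪→ {A,T}; cost 1
[col 2] FKLPVW: children FL:{A,C}, KPVW:{A,T} ∩→ {A}; cost 0
[col 3] FL: children F:{C}, L:{C} ∩→ {C}; cost 0
[col 3] VW: children V:{T}, W:{A} ∪→ {A,T}; cost 1
[col 3] PVW: children P:{T}, VW:{A,T} ∩→ {T}; cost 0
[col 3] KPVW: children K:{C}, PVW:{T} ∪→ {C,T}; cost 1
[col 3] FKLPVW: children FL:{C}, KPVW:{C,T} ∩→ {C}; cost 0
[col 4] FL: children F:{A}, L:{A} ∩→ {A}; cost 0
[col 4] VW: children V:{G}, W:{T} ∪→ {G,T}; cost 1
[col 4] PVW: children P:{C}, VW:{G,T} ∪→ {C,G,T}; cost 1
[col 4] KPVW: children K:{A}, PVW:{C,G,T} ∪→ {A,C,G,T}; cost 1
[col 4] FKLPVW: children FL:{A}, KPVW:{A,C,G,T} ∩→ {A}; cost 0
[col 5] FL: children F:{A}, L:{G} ∪→ {A,G}; cost 1
[col 5] VW: children V:{G}, W:{T} ∪→ {G,T}; cost 1
[col 5] PVW: children P:{A}, VW:{G,T} ∪→ {A,G,T}; cost 1
[col 5] KPVW: children K:{G}, PVW:{A,G,T} ∩→ {G}; cost 0
[col 5] FKLPVW: children FL:{A,G}, KPVW:{G} ∩→ {G}; cost 0
per-site changes: [3, 2, 2, 2, 3, 3]; total = 15

2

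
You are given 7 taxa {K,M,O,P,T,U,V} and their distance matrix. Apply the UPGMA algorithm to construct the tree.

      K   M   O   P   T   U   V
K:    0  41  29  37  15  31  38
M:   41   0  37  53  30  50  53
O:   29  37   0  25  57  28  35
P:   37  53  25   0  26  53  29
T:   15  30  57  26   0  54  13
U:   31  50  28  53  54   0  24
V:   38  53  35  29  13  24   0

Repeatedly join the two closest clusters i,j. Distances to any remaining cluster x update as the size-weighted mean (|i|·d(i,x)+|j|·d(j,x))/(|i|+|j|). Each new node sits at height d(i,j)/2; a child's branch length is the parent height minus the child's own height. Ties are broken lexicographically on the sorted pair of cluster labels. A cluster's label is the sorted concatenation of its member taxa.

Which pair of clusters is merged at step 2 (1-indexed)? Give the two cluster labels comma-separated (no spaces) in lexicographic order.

1. join T+V (d=13) ⇒ TV; edges |T|=13/2, |V|=13/2
  updated: d(K,TV)=53/2, d(M,TV)=83/2, d(O,TV)=46, d(P,TV)=55/2, d(TV,U)=39
2. join O+P (d=25) ⇒ OP; edges |O|=25/2, |P|=25/2
  updated: d(K,OP)=33, d(M,OP)=45, d(OP,TV)=147/4, d(OP,U)=81/2
3. join K+TV (d=53/2) ⇒ KTV; edges |K|=53/4, |TV|=27/4
  updated: d(KTV,M)=124/3, d(KTV,OP)=71/2, d(KTV,U)=109/3
4. join KTV+OP (d=71/2) ⇒ KOPTV; edges |KTV|=9/2, |OP|=21/4
  updated: d(KOPTV,M)=214/5, d(KOPTV,U)=38
5. join KOPTV+U (d=38) ⇒ KOPTUV; edges |KOPTV|=5/4, |U|=19
  updated: d(KOPTUV,M)=44
6. join KOPTUV+M (d=44) ⇒ KMOPTUV; edges |KOPTUV|=3, |M|=22
final tree: ((((K:53/4,(T:13/2,V:13/2):27/4):9/2,(O:25/2,P:25/2):21/4):5/4,U:19):3,M:22)
total length: 113

O,P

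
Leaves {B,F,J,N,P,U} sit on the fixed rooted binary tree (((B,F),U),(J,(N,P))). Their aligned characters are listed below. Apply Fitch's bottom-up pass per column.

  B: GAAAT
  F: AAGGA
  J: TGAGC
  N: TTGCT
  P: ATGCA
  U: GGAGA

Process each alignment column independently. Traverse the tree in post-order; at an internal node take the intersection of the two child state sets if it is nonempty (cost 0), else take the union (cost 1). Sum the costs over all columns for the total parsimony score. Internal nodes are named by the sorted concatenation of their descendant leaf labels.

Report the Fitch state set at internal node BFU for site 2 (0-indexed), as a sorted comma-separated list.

[col 0] BF: children B:{G}, F:{A} ∪→ {A,G}; cost 1
[col 0] BFU: children BF:{A,G}, U:{G} ∩→ {G}; cost 0
[col 0] NP: children N:{T}, P:{A} ∪→ {A,T}; cost 1
[col 0] JNP: children J:{T}, NP:{A,T} ∩→ {T}; cost 0
[col 0] BFJNPU: children BFU:{G}, JNP:{T} ∪→ {G,T}; cost 1
[col 1] BF: children B:{A}, F:{A} ∩→ {A}; cost 0
[col 1] BFU: children BF:{A}, U:{G} ∪→ {A,G}; cost 1
[col 1] NP: children N:{T}, P:{T} ∩→ {T}; cost 0
[col 1] JNP: children J:{G}, NP:{T} ∪→ {G,T}; cost 1
[col 1] BFJNPU: children BFU:{A,G}, JNP:{G,T} ∩→ {G}; cost 0
[col 2] BF: children B:{A}, F:{G} ∪→ {A,G}; cost 1
[col 2] BFU: children BF:{A,G}, U:{A} ∩→ {A}; cost 0
[col 2] NP: children N:{G}, P:{G} ∩→ {G}; cost 0
[col 2] JNP: children J:{A}, NP:{G} ∪→ {A,G}; cost 1
[col 2] BFJNPU: children BFU:{A}, JNP:{A,G} ∩→ {A}; cost 0
[col 3] BF: children B:{A}, F:{G} ∪→ {A,G}; cost 1
[col 3] BFU: children BF:{A,G}, U:{G} ∩→ {G}; cost 0
[col 3] NP: children N:{C}, P:{C} ∩→ {C}; cost 0
[col 3] JNP: children J:{G}, NP:{C} ∪→ {C,G}; cost 1
[col 3] BFJNPU: children BFU:{G}, JNP:{C,G} ∩→ {G}; cost 0
[col 4] BF: children B:{T}, F:{A} ∪→ {A,T}; cost 1
[col 4] BFU: children BF:{A,T}, U:{A} ∩→ {A}; cost 0
[col 4] NP: children N:{T}, P:{A} ∪→ {A,T}; cost 1
[col 4] JNP: children J:{C}, NP:{A,T} ∪→ {A,C,T}; cost 1
[col 4] BFJNPU: children BFU:{A}, JNP:{A,C,T} ∩→ {A}; cost 0
per-site changes: [3, 2, 2, 2, 3]; total = 12

A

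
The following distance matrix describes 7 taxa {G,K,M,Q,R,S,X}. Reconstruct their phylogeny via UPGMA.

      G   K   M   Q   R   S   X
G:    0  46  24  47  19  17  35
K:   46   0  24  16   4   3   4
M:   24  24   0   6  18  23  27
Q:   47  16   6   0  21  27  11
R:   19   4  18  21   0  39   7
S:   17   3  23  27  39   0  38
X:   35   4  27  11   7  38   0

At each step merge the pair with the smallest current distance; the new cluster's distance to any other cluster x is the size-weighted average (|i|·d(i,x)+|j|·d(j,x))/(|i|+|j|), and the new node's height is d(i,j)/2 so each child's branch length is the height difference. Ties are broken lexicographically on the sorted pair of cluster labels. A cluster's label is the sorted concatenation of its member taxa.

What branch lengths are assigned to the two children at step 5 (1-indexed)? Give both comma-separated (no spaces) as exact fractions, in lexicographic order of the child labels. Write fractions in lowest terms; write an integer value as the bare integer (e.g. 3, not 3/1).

1. join K+S (d=3) ⇒ KS; edges |K|=3/2, |S|=3/2
  updated: d(G,KS)=63/2, d(KS,M)=47/2, d(KS,Q)=43/2, d(KS,R)=43/2, d(KS,X)=21
2. join M+Q (d=6) ⇒ MQ; edges |M|=3, |Q|=3
  updated: d(G,MQ)=71/2, d(KS,MQ)=45/2, d(MQ,R)=39/2, d(MQ,X)=19
3. join R+X (d=7) ⇒ RX; edges |R|=7/2, |X|=7/2
  updated: d(G,RX)=27, d(KS,RX)=85/4, d(MQ,RX)=77/4
4. join MQ+RX (d=77/4) ⇒ MQRX; edges |MQ|=53/8, |RX|=49/8
  updated: d(G,MQRX)=125/4, d(KS,MQRX)=175/8
5. join KS+MQRX (d=175/8) ⇒ KMQRSX; edges |KS|=151/16, |MQRX|=21/16
  updated: d(G,KMQRSX)=94/3
6. join G+KMQRSX (d=94/3) ⇒ GKMQRSX; edges |G|=47/3, |KMQRSX|=227/48
final tree: (G:47/3,((K:3/2,S:3/2):151/16,((M:3,Q:3):53/8,(R:7/2,X:7/2):49/8):21/16):227/48)
total length: 2875/48

151/16,21/16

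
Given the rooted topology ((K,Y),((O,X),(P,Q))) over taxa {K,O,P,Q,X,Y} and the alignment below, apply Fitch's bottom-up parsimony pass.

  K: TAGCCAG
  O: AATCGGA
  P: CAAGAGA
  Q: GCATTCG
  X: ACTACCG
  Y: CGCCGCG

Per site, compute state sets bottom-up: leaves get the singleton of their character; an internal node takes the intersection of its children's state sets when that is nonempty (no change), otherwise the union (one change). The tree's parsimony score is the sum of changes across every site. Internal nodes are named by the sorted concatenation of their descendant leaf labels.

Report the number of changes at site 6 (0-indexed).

2

[col 0] KY: children K:{T}, Y:{C} ∪→ {C,T}; cost 1
[col 0] OX: children O:{A}, X:{A} ∩→ {A}; cost 0
[col 0] PQ: children P:{C}, Q:{G} ∪→ {C,G}; cost 1
[col 0] OPQX: children OX:{A}, PQ:{C,G} ∪→ {A,C,G}; cost 1
[col 0] KOPQXY: children KY:{C,T}, OPQX:{A,C,G} ∩→ {C}; cost 0
[col 1] KY: children K:{A}, Y:{G} ∪→ {A,G}; cost 1
[col 1] OX: children O:{A}, X:{C} ∪→ {A,C}; cost 1
[col 1] PQ: children P:{A}, Q:{C} ∪→ {A,C}; cost 1
[col 1] OPQX: children OX:{A,C}, PQ:{A,C} ∩→ {A,C}; cost 0
[col 1] KOPQXY: children KY:{A,G}, OPQX:{A,C} ∩→ {A}; cost 0
[col 2] KY: children K:{G}, Y:{C} ∪→ {C,G}; cost 1
[col 2] OX: children O:{T}, X:{T} ∩→ {T}; cost 0
[col 2] PQ: children P:{A}, Q:{A} ∩→ {A}; cost 0
[col 2] OPQX: children OX:{T}, PQ:{A} ∪→ {A,T}; cost 1
[col 2] KOPQXY: children KY:{C,G}, OPQX:{A,T} ∪→ {A,C,G,T}; cost 1
[col 3] KY: children K:{C}, Y:{C} ∩→ {C}; cost 0
[col 3] OX: children O:{C}, X:{A} ∪→ {A,C}; cost 1
[col 3] PQ: children P:{G}, Q:{T} ∪→ {G,T}; cost 1
[col 3] OPQX: children OX:{A,C}, PQ:{G,T} ∪→ {A,C,G,T}; cost 1
[col 3] KOPQXY: children KY:{C}, OPQX:{A,C,G,T} ∩→ {C}; cost 0
[col 4] KY: children K:{C}, Y:{G} ∪→ {C,G}; cost 1
[col 4] OX: children O:{G}, X:{C} ∪→ {C,G}; cost 1
[col 4] PQ: children P:{A}, Q:{T} ∪→ {A,T}; cost 1
[col 4] OPQX: children OX:{C,G}, PQ:{A,T} ∪→ {A,C,G,T}; cost 1
[col 4] KOPQXY: children KY:{C,G}, OPQX:{A,C,G,T} ∩→ {C,G}; cost 0
[col 5] KY: children K:{A}, Y:{C} ∪→ {A,C}; cost 1
[col 5] OX: children O:{G}, X:{C} ∪→ {C,G}; cost 1
[col 5] PQ: children P:{G}, Q:{C} ∪→ {C,G}; cost 1
[col 5] OPQX: children OX:{C,G}, PQ:{C,G} ∩→ {C,G}; cost 0
[col 5] KOPQXY: children KY:{A,C}, OPQX:{C,G} ∩→ {C}; cost 0
[col 6] KY: children K:{G}, Y:{G} ∩→ {G}; cost 0
[col 6] OX: children O:{A}, X:{G} ∪→ {A,G}; cost 1
[col 6] PQ: children P:{A}, Q:{G} ∪→ {A,G}; cost 1
[col 6] OPQX: children OX:{A,G}, PQ:{A,G} ∩→ {A,G}; cost 0
[col 6] KOPQXY: children KY:{G}, OPQX:{A,G} ∩→ {G}; cost 0
per-site changes: [3, 3, 3, 3, 4, 3, 2]; total = 21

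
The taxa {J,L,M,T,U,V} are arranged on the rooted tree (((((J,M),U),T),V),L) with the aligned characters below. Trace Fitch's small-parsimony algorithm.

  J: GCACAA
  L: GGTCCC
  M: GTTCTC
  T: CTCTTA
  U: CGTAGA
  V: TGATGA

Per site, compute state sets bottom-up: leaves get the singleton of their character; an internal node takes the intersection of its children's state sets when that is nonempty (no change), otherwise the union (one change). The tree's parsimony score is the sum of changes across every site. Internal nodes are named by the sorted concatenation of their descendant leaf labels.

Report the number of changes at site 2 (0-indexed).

3

site 0, node JM: J={G} ∩ M={G} → {G} (+0)
site 0, node JMU: JM={G} ∪ U={C} → {C,G} (+1)
site 0, node JMTU: JMU={C,G} ∩ T={C} → {C} (+0)
site 0, node JMTUV: JMTU={C} ∪ V={T} → {C,T} (+1)
site 0, node JLMTUV: JMTUV={C,T} ∪ L={G} → {C,G,T} (+1)
site 1, node JM: J={C} ∪ M={T} → {C,T} (+1)
site 1, node JMU: JM={C,T} ∪ U={G} → {C,G,T} (+1)
site 1, node JMTU: JMU={C,G,T} ∩ T={T} → {T} (+0)
site 1, node JMTUV: JMTU={T} ∪ V={G} → {G,T} (+1)
site 1, node JLMTUV: JMTUV={G,T} ∩ L={G} → {G} (+0)
site 2, node JM: J={A} ∪ M={T} → {A,T} (+1)
site 2, node JMU: JM={A,T} ∩ U={T} → {T} (+0)
site 2, node JMTU: JMU={T} ∪ T={C} → {C,T} (+1)
site 2, node JMTUV: JMTU={C,T} ∪ V={A} → {A,C,T} (+1)
site 2, node JLMTUV: JMTUV={A,C,T} ∩ L={T} → {T} (+0)
site 3, node JM: J={C} ∩ M={C} → {C} (+0)
site 3, node JMU: JM={C} ∪ U={A} → {A,C} (+1)
site 3, node JMTU: JMU={A,C} ∪ T={T} → {A,C,T} (+1)
site 3, node JMTUV: JMTU={A,C,T} ∩ V={T} → {T} (+0)
site 3, node JLMTUV: JMTUV={T} ∪ L={C} → {C,T} (+1)
site 4, node JM: J={A} ∪ M={T} → {A,T} (+1)
site 4, node JMU: JM={A,T} ∪ U={G} → {A,G,T} (+1)
site 4, node JMTU: JMU={A,G,T} ∩ T={T} → {T} (+0)
site 4, node JMTUV: JMTU={T} ∪ V={G} → {G,T} (+1)
site 4, node JLMTUV: JMTUV={G,T} ∪ L={C} → {C,G,T} (+1)
site 5, node JM: J={A} ∪ M={C} → {A,C} (+1)
site 5, node JMU: JM={A,C} ∩ U={A} → {A} (+0)
site 5, node JMTU: JMU={A} ∩ T={A} → {A} (+0)
site 5, node JMTUV: JMTU={A} ∩ V={A} → {A} (+0)
site 5, node JLMTUV: JMTUV={A} ∪ L={C} → {A,C} (+1)
per-site changes: [3, 3, 3, 3, 4, 2]; total = 18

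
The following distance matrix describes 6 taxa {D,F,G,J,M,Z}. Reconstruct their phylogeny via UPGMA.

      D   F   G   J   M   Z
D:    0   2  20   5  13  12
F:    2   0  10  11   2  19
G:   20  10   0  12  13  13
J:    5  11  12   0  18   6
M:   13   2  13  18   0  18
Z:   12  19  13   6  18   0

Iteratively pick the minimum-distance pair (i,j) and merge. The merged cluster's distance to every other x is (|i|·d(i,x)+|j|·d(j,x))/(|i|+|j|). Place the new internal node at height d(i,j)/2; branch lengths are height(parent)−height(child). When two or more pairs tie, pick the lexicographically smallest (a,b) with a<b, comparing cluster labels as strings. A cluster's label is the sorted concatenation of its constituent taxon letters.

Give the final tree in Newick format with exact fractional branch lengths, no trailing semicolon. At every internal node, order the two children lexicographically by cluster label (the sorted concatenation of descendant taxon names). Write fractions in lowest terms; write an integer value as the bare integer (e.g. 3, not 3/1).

(((D:1,F:1):11/4,M:15/4):13/4,(G:25/4,(J:3,Z:3):13/4):3/4)

1. join D+F (d=2) ⇒ DF; edges |D|=1, |F|=1
  updated: d(DF,G)=15, d(DF,J)=8, d(DF,M)=15/2, d(DF,Z)=31/2
2. join J+Z (d=6) ⇒ JZ; edges |J|=3, |Z|=3
  updated: d(DF,JZ)=47/4, d(G,JZ)=25/2, d(JZ,M)=18
3. join DF+M (d=15/2) ⇒ DFM; edges |DF|=11/4, |M|=15/4
  updated: d(DFM,G)=43/3, d(DFM,JZ)=83/6
4. join G+JZ (d=25/2) ⇒ GJZ; edges |G|=25/4, |JZ|=13/4
  updated: d(DFM,GJZ)=14
5. join DFM+GJZ (d=14) ⇒ DFGJMZ; edges |DFM|=13/4, |GJZ|=3/4
final tree: (((D:1,F:1):11/4,M:15/4):13/4,(G:25/4,(J:3,Z:3):13/4):3/4)
total length: 28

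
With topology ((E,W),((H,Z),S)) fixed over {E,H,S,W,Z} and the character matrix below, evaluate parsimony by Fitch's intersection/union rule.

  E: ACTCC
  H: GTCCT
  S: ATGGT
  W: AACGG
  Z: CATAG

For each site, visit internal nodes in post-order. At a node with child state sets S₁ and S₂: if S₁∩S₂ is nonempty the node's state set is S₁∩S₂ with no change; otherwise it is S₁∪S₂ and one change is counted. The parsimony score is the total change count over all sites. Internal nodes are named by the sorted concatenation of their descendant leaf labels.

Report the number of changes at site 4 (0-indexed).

site 0, node EW: E={A} ∩ W={A} → {A} (+0)
site 0, node HZ: H={G} ∪ Z={C} → {C,G} (+1)
site 0, node HSZ: HZ={C,G} ∪ S={A} → {A,C,G} (+1)
site 0, node EHSWZ: EW={A} ∩ HSZ={A,C,G} → {A} (+0)
site 1, node EW: E={C} ∪ W={A} → {A,C} (+1)
site 1, node HZ: H={T} ∪ Z={A} → {A,T} (+1)
site 1, node HSZ: HZ={A,T} ∩ S={T} → {T} (+0)
site 1, node EHSWZ: EW={A,C} ∪ HSZ={T} → {A,C,T} (+1)
site 2, node EW: E={T} ∪ W={C} → {C,T} (+1)
site 2, node HZ: H={C} ∪ Z={T} → {C,T} (+1)
site 2, node HSZ: HZ={C,T} ∪ S={G} → {C,G,T} (+1)
site 2, node EHSWZ: EW={C,T} ∩ HSZ={C,G,T} → {C,T} (+0)
site 3, node EW: E={C} ∪ W={G} → {C,G} (+1)
site 3, node HZ: H={C} ∪ Z={A} → {A,C} (+1)
site 3, node HSZ: HZ={A,C} ∪ S={G} → {A,C,G} (+1)
site 3, node EHSWZ: EW={C,G} ∩ HSZ={A,C,G} → {C,G} (+0)
site 4, node EW: E={C} ∪ W={G} → {C,G} (+1)
site 4, node HZ: H={T} ∪ Z={G} → {G,T} (+1)
site 4, node HSZ: HZ={G,T} ∩ S={T} → {T} (+0)
site 4, node EHSWZ: EW={C,G} ∪ HSZ={T} → {C,G,T} (+1)
per-site changes: [2, 3, 3, 3, 3]; total = 14

3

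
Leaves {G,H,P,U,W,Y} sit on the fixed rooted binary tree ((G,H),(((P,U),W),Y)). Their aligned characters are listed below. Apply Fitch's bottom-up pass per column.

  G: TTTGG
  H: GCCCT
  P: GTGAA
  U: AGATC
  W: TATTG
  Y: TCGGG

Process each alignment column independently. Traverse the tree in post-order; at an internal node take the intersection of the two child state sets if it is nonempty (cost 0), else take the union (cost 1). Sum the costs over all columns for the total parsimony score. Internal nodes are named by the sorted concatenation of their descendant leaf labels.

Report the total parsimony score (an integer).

17

site 0, node GH: G={T} ∪ H={G} → {G,T} (+1)
site 0, node PU: P={G} ∪ U={A} → {A,G} (+1)
site 0, node PUW: PU={A,G} ∪ W={T} → {A,G,T} (+1)
site 0, node PUWY: PUW={A,G,T} ∩ Y={T} → {T} (+0)
site 0, node GHPUWY: GH={G,T} ∩ PUWY={T} → {T} (+0)
site 1, node GH: G={T} ∪ H={C} → {C,T} (+1)
site 1, node PU: P={T} ∪ U={G} → {G,T} (+1)
site 1, node PUW: PU={G,T} ∪ W={A} → {A,G,T} (+1)
site 1, node PUWY: PUW={A,G,T} ∪ Y={C} → {A,C,G,T} (+1)
site 1, node GHPUWY: GH={C,T} ∩ PUWY={A,C,G,T} → {C,T} (+0)
site 2, node GH: G={T} ∪ H={C} → {C,T} (+1)
site 2, node PU: P={G} ∪ U={A} → {A,G} (+1)
site 2, node PUW: PU={A,G} ∪ W={T} → {A,G,T} (+1)
site 2, node PUWY: PUW={A,G,T} ∩ Y={G} → {G} (+0)
site 2, node GHPUWY: GH={C,T} ∪ PUWY={G} → {C,G,T} (+1)
site 3, node GH: G={G} ∪ H={C} → {C,G} (+1)
site 3, node PU: P={A} ∪ U={T} → {A,T} (+1)
site 3, node PUW: PU={A,T} ∩ W={T} → {T} (+0)
site 3, node PUWY: PUW={T} ∪ Y={G} → {G,T} (+1)
site 3, node GHPUWY: GH={C,G} ∩ PUWY={G,T} → {G} (+0)
site 4, node GH: G={G} ∪ H={T} → {G,T} (+1)
site 4, node PU: P={A} ∪ U={C} → {A,C} (+1)
site 4, node PUW: PU={A,C} ∪ W={G} → {A,C,G} (+1)
site 4, node PUWY: PUW={A,C,G} ∩ Y={G} → {G} (+0)
site 4, node GHPUWY: GH={G,T} ∩ PUWY={G} → {G} (+0)
per-site changes: [3, 4, 4, 3, 3]; total = 17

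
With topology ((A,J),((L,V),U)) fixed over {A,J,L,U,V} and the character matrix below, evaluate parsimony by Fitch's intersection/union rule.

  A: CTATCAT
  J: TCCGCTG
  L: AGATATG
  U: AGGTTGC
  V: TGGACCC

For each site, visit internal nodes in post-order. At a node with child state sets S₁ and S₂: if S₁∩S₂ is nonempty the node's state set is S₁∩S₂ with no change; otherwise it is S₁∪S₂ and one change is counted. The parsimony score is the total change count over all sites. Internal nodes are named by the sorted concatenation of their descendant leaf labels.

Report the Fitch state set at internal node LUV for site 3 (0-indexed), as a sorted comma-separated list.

[col 0] AJ: children A:{C}, J:{T} ∪→ {C,T}; cost 1
[col 0] LV: children L:{A}, V:{T} ∪→ {A,T}; cost 1
[col 0] LUV: children LV:{A,T}, U:{A} ∩→ {A}; cost 0
[col 0] AJLUV: children AJ:{C,T}, LUV:{A} ∪→ {A,C,T}; cost 1
[col 1] AJ: children A:{T}, J:{C} ∪→ {C,T}; cost 1
[col 1] LV: children L:{G}, V:{G} ∩→ {G}; cost 0
[col 1] LUV: children LV:{G}, U:{G} ∩→ {G}; cost 0
[col 1] AJLUV: children AJ:{C,T}, LUV:{G} ∪→ {C,G,T}; cost 1
[col 2] AJ: children A:{A}, J:{C} ∪→ {A,C}; cost 1
[col 2] LV: children L:{A}, V:{G} ∪→ {A,G}; cost 1
[col 2] LUV: children LV:{A,G}, U:{G} ∩→ {G}; cost 0
[col 2] AJLUV: children AJ:{A,C}, LUV:{G} ∪→ {A,C,G}; cost 1
[col 3] AJ: children A:{T}, J:{G} ∪→ {G,T}; cost 1
[col 3] LV: children L:{T}, V:{A} ∪→ {A,T}; cost 1
[col 3] LUV: children LV:{A,T}, U:{T} ∩→ {T}; cost 0
[col 3] AJLUV: children AJ:{G,T}, LUV:{T} ∩→ {T}; cost 0
[col 4] AJ: children A:{C}, J:{C} ∩→ {C}; cost 0
[col 4] LV: children L:{A}, V:{C} ∪→ {A,C}; cost 1
[col 4] LUV: children LV:{A,C}, U:{T} ∪→ {A,C,T}; cost 1
[col 4] AJLUV: children AJ:{C}, LUV:{A,C,T} ∩→ {C}; cost 0
[col 5] AJ: children A:{A}, J:{T} ∪→ {A,T}; cost 1
[col 5] LV: children L:{T}, V:{C} ∪→ {C,T}; cost 1
[col 5] LUV: children LV:{C,T}, U:{G} ∪→ {C,G,T}; cost 1
[col 5] AJLUV: children AJ:{A,T}, LUV:{C,G,T} ∩→ {T}; cost 0
[col 6] AJ: children A:{T}, J:{G} ∪→ {G,T}; cost 1
[col 6] LV: children L:{G}, V:{C} ∪→ {C,G}; cost 1
[col 6] LUV: children LV:{C,G}, U:{C} ∩→ {C}; cost 0
[col 6] AJLUV: children AJ:{G,T}, LUV:{C} ∪→ {C,G,T}; cost 1
per-site changes: [3, 2, 3, 2, 2, 3, 3]; total = 18

T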